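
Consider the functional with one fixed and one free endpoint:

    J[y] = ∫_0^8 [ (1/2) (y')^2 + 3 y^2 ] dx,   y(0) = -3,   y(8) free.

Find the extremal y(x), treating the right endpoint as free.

The Lagrangian L = (1/2) (y')^2 + 3 y^2 gives
    ∂L/∂y = 6 y,   ∂L/∂y' = y'.
Euler-Lagrange: y'' − 6 y = 0.
With k = sqrt(6), the general solution is
    y(x) = A cosh(sqrt(6) x) + B sinh(sqrt(6) x).
Fixed left endpoint y(0) = -3 ⇒ A = -3.
The right endpoint x = 8 is free, so the natural (transversality) condition is ∂L/∂y' |_{x=8} = 0, i.e. y'(8) = 0.
Compute y'(x) = A k sinh(k x) + B k cosh(k x), so
    y'(8) = A k sinh(k·8) + B k cosh(k·8) = 0
    ⇒ B = −A tanh(k·8) = 3 tanh(sqrt(6)·8).
Therefore the extremal is
    y(x) = −3 cosh(sqrt(6) x) + 3 tanh(sqrt(6)·8) sinh(sqrt(6) x).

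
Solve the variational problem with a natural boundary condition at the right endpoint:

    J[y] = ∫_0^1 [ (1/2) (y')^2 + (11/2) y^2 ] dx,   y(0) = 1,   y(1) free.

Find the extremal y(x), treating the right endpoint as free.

The Lagrangian L = (1/2) (y')^2 + (11/2) y^2 gives
    ∂L/∂y = 11 y,   ∂L/∂y' = y'.
Euler-Lagrange: y'' − 11 y = 0.
With k = sqrt(11), the general solution is
    y(x) = A cosh(sqrt(11) x) + B sinh(sqrt(11) x).
Fixed left endpoint y(0) = 1 ⇒ A = 1.
The right endpoint x = 1 is free, so the natural (transversality) condition is ∂L/∂y' |_{x=1} = 0, i.e. y'(1) = 0.
Compute y'(x) = A k sinh(k x) + B k cosh(k x), so
    y'(1) = A k sinh(k·1) + B k cosh(k·1) = 0
    ⇒ B = −A tanh(k·1) = − tanh(sqrt(11)·1).
Therefore the extremal is
    y(x) = cosh(sqrt(11) x) − tanh(sqrt(11)·1) sinh(sqrt(11) x).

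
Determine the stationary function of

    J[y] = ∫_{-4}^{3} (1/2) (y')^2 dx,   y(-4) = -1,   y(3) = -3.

The Lagrangian is L = (1/2) (y')^2.
Compute ∂L/∂y = 0, ∂L/∂y' = y'.
The Euler-Lagrange equation d/dx(∂L/∂y') − ∂L/∂y = 0 reduces to
    y'' = 0.
Its general solution is
    y(x) = A x + B,
with A, B fixed by the endpoint conditions.
Applying the endpoint conditions y(-4) = -1 and y(3) = -3: solve A·-4 + B = -1 and A·3 + B = -3. Subtracting gives A(3 − -4) = -3 − -1, so A = -2/7, and B = -1 − A·-4 = -15/7. Therefore
    y(x) = (-2/7) x - 15/7.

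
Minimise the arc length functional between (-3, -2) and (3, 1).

Arc-length functional: J[y] = ∫ sqrt(1 + (y')^2) dx.
Lagrangian L = sqrt(1 + (y')^2) has no explicit y dependence, so ∂L/∂y = 0 and the Euler-Lagrange equation gives
    d/dx( y' / sqrt(1 + (y')^2) ) = 0  ⇒  y' / sqrt(1 + (y')^2) = const.
Hence y' is constant, so y(x) is affine.
Fitting the endpoints (-3, -2) and (3, 1):
    slope m = (1 − (-2)) / (3 − (-3)) = 1/2,
    intercept c = (-2) − m·(-3) = -1/2.
Extremal: y(x) = (1/2) x - 1/2.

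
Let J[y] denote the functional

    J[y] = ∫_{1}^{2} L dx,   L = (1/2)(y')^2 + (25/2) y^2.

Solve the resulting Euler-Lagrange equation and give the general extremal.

The Lagrangian is L = (1/2)(y')^2 + (25/2) y^2.
∂L/∂y = 25y.
∂L/∂y' = y'.
The Euler-Lagrange equation d/dx(∂L/∂y') − ∂L/∂y = 0 becomes:
    y'' - 25 y = 0
General solution: y(x) = A e^(5x) + B e^(-5x), where A and B are arbitrary constants fixed by the endpoint conditions.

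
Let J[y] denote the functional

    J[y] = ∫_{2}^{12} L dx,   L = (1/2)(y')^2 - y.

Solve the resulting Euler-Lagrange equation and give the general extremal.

The Lagrangian is L = (1/2)(y')^2 - y.
∂L/∂y = -1.
∂L/∂y' = y'.
The Euler-Lagrange equation d/dx(∂L/∂y') − ∂L/∂y = 0 becomes:
    y'' + 1 = 0
General solution: y(x) = -x^2/2 + A x + B, where A and B are arbitrary constants fixed by the endpoint conditions.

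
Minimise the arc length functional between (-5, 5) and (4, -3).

Arc-length functional: J[y] = ∫ sqrt(1 + (y')^2) dx.
Lagrangian L = sqrt(1 + (y')^2) has no explicit y dependence, so ∂L/∂y = 0 and the Euler-Lagrange equation gives
    d/dx( y' / sqrt(1 + (y')^2) ) = 0  ⇒  y' / sqrt(1 + (y')^2) = const.
Hence y' is constant, so y(x) is affine.
Fitting the endpoints (-5, 5) and (4, -3):
    slope m = ((-3) − 5) / (4 − (-5)) = -8/9,
    intercept c = 5 − m·(-5) = 5/9.
Extremal: y(x) = (-8/9) x + 5/9.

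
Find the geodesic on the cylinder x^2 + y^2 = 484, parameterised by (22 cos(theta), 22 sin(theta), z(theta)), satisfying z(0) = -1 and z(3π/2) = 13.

Parameterise the cylinder of radius R = 22 as
    r(θ) = (22 cos θ, 22 sin θ, z(θ)).
The arc-length element is
    ds = sqrt(484 + (dz/dθ)^2) dθ,
so the Lagrangian is L = sqrt(484 + z'^2).
L depends on z' only, not on z or θ, so ∂L/∂z = 0 and
    ∂L/∂z' = z' / sqrt(484 + z'^2).
The Euler-Lagrange equation gives
    d/dθ( z' / sqrt(484 + z'^2) ) = 0,
so z' is constant. Integrating once:
    z(θ) = a θ + b,
a helix on the cylinder (a straight line when the cylinder is unrolled). The constants a, b are determined by the endpoint conditions.
With endpoint conditions z(0) = -1 and z(3π/2) = 13: from z(0) = b we get b = -1, and a·3π/2 + -1 = 13 gives a = 28/(3π), so
    z(θ) = (28/(3π)) θ − 1.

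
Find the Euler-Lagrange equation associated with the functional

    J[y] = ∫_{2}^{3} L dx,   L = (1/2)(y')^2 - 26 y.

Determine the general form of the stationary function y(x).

The Lagrangian is L = (1/2)(y')^2 - 26 y.
∂L/∂y = -26.
∂L/∂y' = y'.
The Euler-Lagrange equation d/dx(∂L/∂y') − ∂L/∂y = 0 becomes:
    y'' + 26 = 0
General solution: y(x) = -13 x^2 + A x + B, where A and B are arbitrary constants fixed by the endpoint conditions.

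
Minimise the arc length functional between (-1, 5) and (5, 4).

Arc-length functional: J[y] = ∫ sqrt(1 + (y')^2) dx.
Lagrangian L = sqrt(1 + (y')^2) has no explicit y dependence, so ∂L/∂y = 0 and the Euler-Lagrange equation gives
    d/dx( y' / sqrt(1 + (y')^2) ) = 0  ⇒  y' / sqrt(1 + (y')^2) = const.
Hence y' is constant, so y(x) is affine.
Fitting the endpoints (-1, 5) and (5, 4):
    slope m = (4 − 5) / (5 − (-1)) = -1/6,
    intercept c = 5 − m·(-1) = 29/6.
Extremal: y(x) = (-1/6) x + 29/6.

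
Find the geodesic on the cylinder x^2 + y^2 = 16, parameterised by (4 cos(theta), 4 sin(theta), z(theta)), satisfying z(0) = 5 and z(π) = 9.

Parameterise the cylinder of radius R = 4 as
    r(θ) = (4 cos θ, 4 sin θ, z(θ)).
The arc-length element is
    ds = sqrt(16 + (dz/dθ)^2) dθ,
so the Lagrangian is L = sqrt(16 + z'^2).
L depends on z' only, not on z or θ, so ∂L/∂z = 0 and
    ∂L/∂z' = z' / sqrt(16 + z'^2).
The Euler-Lagrange equation gives
    d/dθ( z' / sqrt(16 + z'^2) ) = 0,
so z' is constant. Integrating once:
    z(θ) = a θ + b,
a helix on the cylinder (a straight line when the cylinder is unrolled). The constants a, b are determined by the endpoint conditions.
With endpoint conditions z(0) = 5 and z(π) = 9: from z(0) = b we get b = 5, and a·π + 5 = 9 gives a = 4/π, so
    z(θ) = (4/π) θ + 5.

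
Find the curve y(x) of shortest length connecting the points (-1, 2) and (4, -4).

Arc-length functional: J[y] = ∫ sqrt(1 + (y')^2) dx.
Lagrangian L = sqrt(1 + (y')^2) has no explicit y dependence, so ∂L/∂y = 0 and the Euler-Lagrange equation gives
    d/dx( y' / sqrt(1 + (y')^2) ) = 0  ⇒  y' / sqrt(1 + (y')^2) = const.
Hence y' is constant, so y(x) is affine.
Fitting the endpoints (-1, 2) and (4, -4):
    slope m = ((-4) − 2) / (4 − (-1)) = -6/5,
    intercept c = 2 − m·(-1) = 4/5.
Extremal: y(x) = (-6/5) x + 4/5.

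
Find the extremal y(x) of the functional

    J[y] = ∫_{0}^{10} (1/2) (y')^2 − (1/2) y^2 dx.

The Lagrangian is L = (1/2) (y')^2 − (1/2) y^2.
Compute ∂L/∂y = -y, ∂L/∂y' = y'.
The Euler-Lagrange equation d/dx(∂L/∂y') − ∂L/∂y = 0 reduces to
    y'' + y = 0.
Its general solution is
    y(x) = A sin(x) + B cos(x),
with A, B fixed by the endpoint conditions.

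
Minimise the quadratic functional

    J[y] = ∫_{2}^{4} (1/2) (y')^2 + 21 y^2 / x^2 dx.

The Lagrangian is L = (1/2) (y')^2 + 21 y^2 / x^2.
Compute ∂L/∂y = 42y/x^2, ∂L/∂y' = y'.
The Euler-Lagrange equation d/dx(∂L/∂y') − ∂L/∂y = 0 reduces to
    y'' − 42/x^2 · y = 0  (x > 0).
Its general solution is
    y(x) = A x^7 + B x^(-6),
with A, B fixed by the endpoint conditions.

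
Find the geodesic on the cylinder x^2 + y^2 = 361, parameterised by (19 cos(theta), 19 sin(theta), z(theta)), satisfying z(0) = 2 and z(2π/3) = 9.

Parameterise the cylinder of radius R = 19 as
    r(θ) = (19 cos θ, 19 sin θ, z(θ)).
The arc-length element is
    ds = sqrt(361 + (dz/dθ)^2) dθ,
so the Lagrangian is L = sqrt(361 + z'^2).
L depends on z' only, not on z or θ, so ∂L/∂z = 0 and
    ∂L/∂z' = z' / sqrt(361 + z'^2).
The Euler-Lagrange equation gives
    d/dθ( z' / sqrt(361 + z'^2) ) = 0,
so z' is constant. Integrating once:
    z(θ) = a θ + b,
a helix on the cylinder (a straight line when the cylinder is unrolled). The constants a, b are determined by the endpoint conditions.
With endpoint conditions z(0) = 2 and z(2π/3) = 9: from z(0) = b we get b = 2, and a·2π/3 + 2 = 9 gives a = 21/(2π), so
    z(θ) = (21/(2π)) θ + 2.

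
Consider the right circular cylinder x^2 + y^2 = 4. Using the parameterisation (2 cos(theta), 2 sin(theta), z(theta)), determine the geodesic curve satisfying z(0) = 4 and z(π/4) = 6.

Parameterise the cylinder of radius R = 2 as
    r(θ) = (2 cos θ, 2 sin θ, z(θ)).
The arc-length element is
    ds = sqrt(4 + (dz/dθ)^2) dθ,
so the Lagrangian is L = sqrt(4 + z'^2).
L depends on z' only, not on z or θ, so ∂L/∂z = 0 and
    ∂L/∂z' = z' / sqrt(4 + z'^2).
The Euler-Lagrange equation gives
    d/dθ( z' / sqrt(4 + z'^2) ) = 0,
so z' is constant. Integrating once:
    z(θ) = a θ + b,
a helix on the cylinder (a straight line when the cylinder is unrolled). The constants a, b are determined by the endpoint conditions.
With endpoint conditions z(0) = 4 and z(π/4) = 6: from z(0) = b we get b = 4, and a·π/4 + 4 = 6 gives a = 8/π, so
    z(θ) = (8/π) θ + 4.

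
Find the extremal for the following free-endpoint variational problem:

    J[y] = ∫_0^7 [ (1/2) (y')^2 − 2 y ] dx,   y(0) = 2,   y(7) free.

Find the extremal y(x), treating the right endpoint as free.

The Lagrangian L = (1/2) (y')^2 − 2 y gives
    ∂L/∂y = −2,   ∂L/∂y' = y'.
Euler-Lagrange: d/dx(y') − (−2) = 0, i.e. y'' + 2 = 0, so
    y(x) = −(2/2) x^2 + C1 x + C2.
Fixed left endpoint y(0) = 2 ⇒ C2 = 2.
The right endpoint x = 7 is free, so the natural (transversality) condition is ∂L/∂y' |_{x=7} = 0, i.e. y'(7) = 0.
Compute y'(x) = −2 x + C1, so y'(7) = −14 + C1 = 0 ⇒ C1 = 14.
Therefore the extremal is
    y(x) = −x^2 + 14 x + 2.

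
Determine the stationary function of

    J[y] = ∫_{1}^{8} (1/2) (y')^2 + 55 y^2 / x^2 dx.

The Lagrangian is L = (1/2) (y')^2 + 55 y^2 / x^2.
Compute ∂L/∂y = 110y/x^2, ∂L/∂y' = y'.
The Euler-Lagrange equation d/dx(∂L/∂y') − ∂L/∂y = 0 reduces to
    y'' − 110/x^2 · y = 0  (x > 0).
Its general solution is
    y(x) = A x^11 + B x^(-10),
with A, B fixed by the endpoint conditions.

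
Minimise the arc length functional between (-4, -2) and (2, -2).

Arc-length functional: J[y] = ∫ sqrt(1 + (y')^2) dx.
Lagrangian L = sqrt(1 + (y')^2) has no explicit y dependence, so ∂L/∂y = 0 and the Euler-Lagrange equation gives
    d/dx( y' / sqrt(1 + (y')^2) ) = 0  ⇒  y' / sqrt(1 + (y')^2) = const.
Hence y' is constant, so y(x) is affine.
Fitting the endpoints (-4, -2) and (2, -2):
    slope m = ((-2) − (-2)) / (2 − (-4)) = 0,
    intercept c = (-2) − m·(-4) = -2.
Extremal: y(x) = -2.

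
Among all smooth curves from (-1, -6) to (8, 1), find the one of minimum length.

Arc-length functional: J[y] = ∫ sqrt(1 + (y')^2) dx.
Lagrangian L = sqrt(1 + (y')^2) has no explicit y dependence, so ∂L/∂y = 0 and the Euler-Lagrange equation gives
    d/dx( y' / sqrt(1 + (y')^2) ) = 0  ⇒  y' / sqrt(1 + (y')^2) = const.
Hence y' is constant, so y(x) is affine.
Fitting the endpoints (-1, -6) and (8, 1):
    slope m = (1 − (-6)) / (8 − (-1)) = 7/9,
    intercept c = (-6) − m·(-1) = -47/9.
Extremal: y(x) = (7/9) x - 47/9.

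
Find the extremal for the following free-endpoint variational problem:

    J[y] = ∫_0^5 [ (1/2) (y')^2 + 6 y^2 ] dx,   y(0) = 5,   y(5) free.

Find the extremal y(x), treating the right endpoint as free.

The Lagrangian L = (1/2) (y')^2 + 6 y^2 gives
    ∂L/∂y = 12 y,   ∂L/∂y' = y'.
Euler-Lagrange: y'' − 12 y = 0.
With k = sqrt(12), the general solution is
    y(x) = A cosh(sqrt(12) x) + B sinh(sqrt(12) x).
Fixed left endpoint y(0) = 5 ⇒ A = 5.
The right endpoint x = 5 is free, so the natural (transversality) condition is ∂L/∂y' |_{x=5} = 0, i.e. y'(5) = 0.
Compute y'(x) = A k sinh(k x) + B k cosh(k x), so
    y'(5) = A k sinh(k·5) + B k cosh(k·5) = 0
    ⇒ B = −A tanh(k·5) = − 5 tanh(sqrt(12)·5).
Therefore the extremal is
    y(x) = 5 cosh(sqrt(12) x) − 5 tanh(sqrt(12)·5) sinh(sqrt(12) x).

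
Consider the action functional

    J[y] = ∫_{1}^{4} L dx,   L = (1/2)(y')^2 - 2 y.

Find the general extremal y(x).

The Lagrangian is L = (1/2)(y')^2 - 2 y.
∂L/∂y = -2.
∂L/∂y' = y'.
The Euler-Lagrange equation d/dx(∂L/∂y') − ∂L/∂y = 0 becomes:
    y'' + 2 = 0
General solution: y(x) = -x^2 + A x + B, where A and B are arbitrary constants fixed by the endpoint conditions.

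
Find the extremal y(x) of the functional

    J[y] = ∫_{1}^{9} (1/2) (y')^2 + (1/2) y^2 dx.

The Lagrangian is L = (1/2) (y')^2 + (1/2) y^2.
Compute ∂L/∂y = y, ∂L/∂y' = y'.
The Euler-Lagrange equation d/dx(∂L/∂y') − ∂L/∂y = 0 reduces to
    y'' − y = 0.
Its general solution is
    y(x) = A e^x + B e^(−x),
with A, B fixed by the endpoint conditions.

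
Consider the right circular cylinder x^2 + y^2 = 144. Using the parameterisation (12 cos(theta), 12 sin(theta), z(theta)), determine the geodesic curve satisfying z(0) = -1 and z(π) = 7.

Parameterise the cylinder of radius R = 12 as
    r(θ) = (12 cos θ, 12 sin θ, z(θ)).
The arc-length element is
    ds = sqrt(144 + (dz/dθ)^2) dθ,
so the Lagrangian is L = sqrt(144 + z'^2).
L depends on z' only, not on z or θ, so ∂L/∂z = 0 and
    ∂L/∂z' = z' / sqrt(144 + z'^2).
The Euler-Lagrange equation gives
    d/dθ( z' / sqrt(144 + z'^2) ) = 0,
so z' is constant. Integrating once:
    z(θ) = a θ + b,
a helix on the cylinder (a straight line when the cylinder is unrolled). The constants a, b are determined by the endpoint conditions.
With endpoint conditions z(0) = -1 and z(π) = 7: from z(0) = b we get b = -1, and a·π + -1 = 7 gives a = 8/π, so
    z(θ) = (8/π) θ − 1.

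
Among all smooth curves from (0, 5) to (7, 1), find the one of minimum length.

Arc-length functional: J[y] = ∫ sqrt(1 + (y')^2) dx.
Lagrangian L = sqrt(1 + (y')^2) has no explicit y dependence, so ∂L/∂y = 0 and the Euler-Lagrange equation gives
    d/dx( y' / sqrt(1 + (y')^2) ) = 0  ⇒  y' / sqrt(1 + (y')^2) = const.
Hence y' is constant, so y(x) is affine.
Fitting the endpoints (0, 5) and (7, 1):
    slope m = (1 − 5) / (7 − 0) = -4/7,
    intercept c = 5 − m·0 = 5.
Extremal: y(x) = (-4/7) x + 5.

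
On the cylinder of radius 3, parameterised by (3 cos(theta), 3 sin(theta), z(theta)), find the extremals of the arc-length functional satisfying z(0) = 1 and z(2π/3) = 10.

Parameterise the cylinder of radius R = 3 as
    r(θ) = (3 cos θ, 3 sin θ, z(θ)).
The arc-length element is
    ds = sqrt(9 + (dz/dθ)^2) dθ,
so the Lagrangian is L = sqrt(9 + z'^2).
L depends on z' only, not on z or θ, so ∂L/∂z = 0 and
    ∂L/∂z' = z' / sqrt(9 + z'^2).
The Euler-Lagrange equation gives
    d/dθ( z' / sqrt(9 + z'^2) ) = 0,
so z' is constant. Integrating once:
    z(θ) = a θ + b,
a helix on the cylinder (a straight line when the cylinder is unrolled). The constants a, b are determined by the endpoint conditions.
With endpoint conditions z(0) = 1 and z(2π/3) = 10: from z(0) = b we get b = 1, and a·2π/3 + 1 = 10 gives a = 27/(2π), so
    z(θ) = (27/(2π)) θ + 1.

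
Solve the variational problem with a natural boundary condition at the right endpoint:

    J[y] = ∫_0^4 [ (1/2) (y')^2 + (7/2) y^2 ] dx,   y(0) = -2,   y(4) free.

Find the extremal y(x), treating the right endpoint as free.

The Lagrangian L = (1/2) (y')^2 + (7/2) y^2 gives
    ∂L/∂y = 7 y,   ∂L/∂y' = y'.
Euler-Lagrange: y'' − 7 y = 0.
With k = sqrt(7), the general solution is
    y(x) = A cosh(sqrt(7) x) + B sinh(sqrt(7) x).
Fixed left endpoint y(0) = -2 ⇒ A = -2.
The right endpoint x = 4 is free, so the natural (transversality) condition is ∂L/∂y' |_{x=4} = 0, i.e. y'(4) = 0.
Compute y'(x) = A k sinh(k x) + B k cosh(k x), so
    y'(4) = A k sinh(k·4) + B k cosh(k·4) = 0
    ⇒ B = −A tanh(k·4) = 2 tanh(sqrt(7)·4).
Therefore the extremal is
    y(x) = −2 cosh(sqrt(7) x) + 2 tanh(sqrt(7)·4) sinh(sqrt(7) x).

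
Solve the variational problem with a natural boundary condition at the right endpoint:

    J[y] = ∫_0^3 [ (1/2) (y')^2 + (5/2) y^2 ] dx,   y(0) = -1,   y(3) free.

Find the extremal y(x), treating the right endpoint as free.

The Lagrangian L = (1/2) (y')^2 + (5/2) y^2 gives
    ∂L/∂y = 5 y,   ∂L/∂y' = y'.
Euler-Lagrange: y'' − 5 y = 0.
With k = sqrt(5), the general solution is
    y(x) = A cosh(sqrt(5) x) + B sinh(sqrt(5) x).
Fixed left endpoint y(0) = -1 ⇒ A = -1.
The right endpoint x = 3 is free, so the natural (transversality) condition is ∂L/∂y' |_{x=3} = 0, i.e. y'(3) = 0.
Compute y'(x) = A k sinh(k x) + B k cosh(k x), so
    y'(3) = A k sinh(k·3) + B k cosh(k·3) = 0
    ⇒ B = −A tanh(k·3) = tanh(sqrt(5)·3).
Therefore the extremal is
    y(x) = −cosh(sqrt(5) x) + tanh(sqrt(5)·3) sinh(sqrt(5) x).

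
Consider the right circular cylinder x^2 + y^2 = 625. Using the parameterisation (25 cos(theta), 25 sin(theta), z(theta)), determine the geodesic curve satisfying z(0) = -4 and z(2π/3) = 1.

Parameterise the cylinder of radius R = 25 as
    r(θ) = (25 cos θ, 25 sin θ, z(θ)).
The arc-length element is
    ds = sqrt(625 + (dz/dθ)^2) dθ,
so the Lagrangian is L = sqrt(625 + z'^2).
L depends on z' only, not on z or θ, so ∂L/∂z = 0 and
    ∂L/∂z' = z' / sqrt(625 + z'^2).
The Euler-Lagrange equation gives
    d/dθ( z' / sqrt(625 + z'^2) ) = 0,
so z' is constant. Integrating once:
    z(θ) = a θ + b,
a helix on the cylinder (a straight line when the cylinder is unrolled). The constants a, b are determined by the endpoint conditions.
With endpoint conditions z(0) = -4 and z(2π/3) = 1: from z(0) = b we get b = -4, and a·2π/3 + -4 = 1 gives a = 15/(2π), so
    z(θ) = (15/(2π)) θ − 4.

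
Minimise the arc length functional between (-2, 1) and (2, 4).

Arc-length functional: J[y] = ∫ sqrt(1 + (y')^2) dx.
Lagrangian L = sqrt(1 + (y')^2) has no explicit y dependence, so ∂L/∂y = 0 and the Euler-Lagrange equation gives
    d/dx( y' / sqrt(1 + (y')^2) ) = 0  ⇒  y' / sqrt(1 + (y')^2) = const.
Hence y' is constant, so y(x) is affine.
Fitting the endpoints (-2, 1) and (2, 4):
    slope m = (4 − 1) / (2 − (-2)) = 3/4,
    intercept c = 1 − m·(-2) = 5/2.
Extremal: y(x) = (3/4) x + 5/2.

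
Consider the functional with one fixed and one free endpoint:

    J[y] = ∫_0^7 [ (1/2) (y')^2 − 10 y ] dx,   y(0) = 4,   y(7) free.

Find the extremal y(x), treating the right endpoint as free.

The Lagrangian L = (1/2) (y')^2 − 10 y gives
    ∂L/∂y = −10,   ∂L/∂y' = y'.
Euler-Lagrange: d/dx(y') − (−10) = 0, i.e. y'' + 10 = 0, so
    y(x) = −(10/2) x^2 + C1 x + C2.
Fixed left endpoint y(0) = 4 ⇒ C2 = 4.
The right endpoint x = 7 is free, so the natural (transversality) condition is ∂L/∂y' |_{x=7} = 0, i.e. y'(7) = 0.
Compute y'(x) = −10 x + C1, so y'(7) = −70 + C1 = 0 ⇒ C1 = 70.
Therefore the extremal is
    y(x) = −5 x^2 + 70 x + 4.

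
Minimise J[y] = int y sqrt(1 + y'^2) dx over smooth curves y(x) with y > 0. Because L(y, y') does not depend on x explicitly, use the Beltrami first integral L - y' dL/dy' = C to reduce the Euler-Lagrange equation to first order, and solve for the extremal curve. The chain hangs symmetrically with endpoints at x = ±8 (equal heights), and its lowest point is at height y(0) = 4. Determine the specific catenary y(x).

The Lagrangian L(y, y') = y sqrt(1 + y'^2) has no explicit x dependence, so the Beltrami identity applies:
    L − y' ∂L/∂y' = C.
Compute ∂L/∂y' = y · y' / sqrt(1 + y'^2). Then
    L − y' ∂L/∂y'
    = y sqrt(1 + y'^2) − y · y'^2 / sqrt(1 + y'^2)
    = y (1 + y'^2 − y'^2) / sqrt(1 + y'^2)
    = y / sqrt(1 + y'^2) = C.
Squaring gives y^2 = C^2 (1 + y'^2), i.e.
    y'^2 = y^2 / C^2 − 1.
Separating variables,
    dy / sqrt(y^2 − C^2) = dx / C,
and integrating gives arccosh(y / C) = (x − a)/C, so
    y(x) = C cosh((x − a)/C),
the catenary. The constants C and a are fixed by the two endpoint conditions (and, for the hanging-chain problem, the length constraint selects C).
Now fit the given data. The endpoints x = ±8 are symmetric at equal height, so the catenary is even about its minimum: a = 0 and y(x) = C cosh(x/C). The lowest point is y(0) = C cosh(0) = C, and we are told y(0) = 4, so C = 4. Therefore
    y(x) = 4 cosh(x/4),
and at the endpoints
    y(±8) = 4 cosh(8/4).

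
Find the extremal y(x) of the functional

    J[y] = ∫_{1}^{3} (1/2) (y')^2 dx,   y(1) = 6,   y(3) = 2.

The Lagrangian is L = (1/2) (y')^2.
Compute ∂L/∂y = 0, ∂L/∂y' = y'.
The Euler-Lagrange equation d/dx(∂L/∂y') − ∂L/∂y = 0 reduces to
    y'' = 0.
Its general solution is
    y(x) = A x + B,
with A, B fixed by the endpoint conditions.
Applying the endpoint conditions y(1) = 6 and y(3) = 2: solve A·1 + B = 6 and A·3 + B = 2. Subtracting gives A(3 − 1) = 2 − 6, so A = -2, and B = 6 − A·1 = 8. Therefore
    y(x) = -2 x + 8.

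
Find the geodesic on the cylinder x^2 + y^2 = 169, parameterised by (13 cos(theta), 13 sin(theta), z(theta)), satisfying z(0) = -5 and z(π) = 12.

Parameterise the cylinder of radius R = 13 as
    r(θ) = (13 cos θ, 13 sin θ, z(θ)).
The arc-length element is
    ds = sqrt(169 + (dz/dθ)^2) dθ,
so the Lagrangian is L = sqrt(169 + z'^2).
L depends on z' only, not on z or θ, so ∂L/∂z = 0 and
    ∂L/∂z' = z' / sqrt(169 + z'^2).
The Euler-Lagrange equation gives
    d/dθ( z' / sqrt(169 + z'^2) ) = 0,
so z' is constant. Integrating once:
    z(θ) = a θ + b,
a helix on the cylinder (a straight line when the cylinder is unrolled). The constants a, b are determined by the endpoint conditions.
With endpoint conditions z(0) = -5 and z(π) = 12: from z(0) = b we get b = -5, and a·π + -5 = 12 gives a = 17/π, so
    z(θ) = (17/π) θ − 5.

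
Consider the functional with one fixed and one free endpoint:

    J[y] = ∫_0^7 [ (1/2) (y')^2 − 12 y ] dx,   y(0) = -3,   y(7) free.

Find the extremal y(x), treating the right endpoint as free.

The Lagrangian L = (1/2) (y')^2 − 12 y gives
    ∂L/∂y = −12,   ∂L/∂y' = y'.
Euler-Lagrange: d/dx(y') − (−12) = 0, i.e. y'' + 12 = 0, so
    y(x) = −(12/2) x^2 + C1 x + C2.
Fixed left endpoint y(0) = -3 ⇒ C2 = -3.
The right endpoint x = 7 is free, so the natural (transversality) condition is ∂L/∂y' |_{x=7} = 0, i.e. y'(7) = 0.
Compute y'(x) = −12 x + C1, so y'(7) = −84 + C1 = 0 ⇒ C1 = 84.
Therefore the extremal is
    y(x) = −6 x^2 + 84 x − 3.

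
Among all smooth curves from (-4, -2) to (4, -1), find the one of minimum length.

Arc-length functional: J[y] = ∫ sqrt(1 + (y')^2) dx.
Lagrangian L = sqrt(1 + (y')^2) has no explicit y dependence, so ∂L/∂y = 0 and the Euler-Lagrange equation gives
    d/dx( y' / sqrt(1 + (y')^2) ) = 0  ⇒  y' / sqrt(1 + (y')^2) = const.
Hence y' is constant, so y(x) is affine.
Fitting the endpoints (-4, -2) and (4, -1):
    slope m = ((-1) − (-2)) / (4 − (-4)) = 1/8,
    intercept c = (-2) − m·(-4) = -3/2.
Extremal: y(x) = (1/8) x - 3/2.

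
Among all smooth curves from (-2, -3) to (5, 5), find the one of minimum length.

Arc-length functional: J[y] = ∫ sqrt(1 + (y')^2) dx.
Lagrangian L = sqrt(1 + (y')^2) has no explicit y dependence, so ∂L/∂y = 0 and the Euler-Lagrange equation gives
    d/dx( y' / sqrt(1 + (y')^2) ) = 0  ⇒  y' / sqrt(1 + (y')^2) = const.
Hence y' is constant, so y(x) is affine.
Fitting the endpoints (-2, -3) and (5, 5):
    slope m = (5 − (-3)) / (5 − (-2)) = 8/7,
    intercept c = (-3) − m·(-2) = -5/7.
Extremal: y(x) = (8/7) x - 5/7.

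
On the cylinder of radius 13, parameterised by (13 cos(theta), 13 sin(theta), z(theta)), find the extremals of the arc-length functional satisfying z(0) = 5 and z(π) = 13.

Parameterise the cylinder of radius R = 13 as
    r(θ) = (13 cos θ, 13 sin θ, z(θ)).
The arc-length element is
    ds = sqrt(169 + (dz/dθ)^2) dθ,
so the Lagrangian is L = sqrt(169 + z'^2).
L depends on z' only, not on z or θ, so ∂L/∂z = 0 and
    ∂L/∂z' = z' / sqrt(169 + z'^2).
The Euler-Lagrange equation gives
    d/dθ( z' / sqrt(169 + z'^2) ) = 0,
so z' is constant. Integrating once:
    z(θ) = a θ + b,
a helix on the cylinder (a straight line when the cylinder is unrolled). The constants a, b are determined by the endpoint conditions.
With endpoint conditions z(0) = 5 and z(π) = 13: from z(0) = b we get b = 5, and a·π + 5 = 13 gives a = 8/π, so
    z(θ) = (8/π) θ + 5.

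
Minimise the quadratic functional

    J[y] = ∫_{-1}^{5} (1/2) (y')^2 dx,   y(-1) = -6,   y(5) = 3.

The Lagrangian is L = (1/2) (y')^2.
Compute ∂L/∂y = 0, ∂L/∂y' = y'.
The Euler-Lagrange equation d/dx(∂L/∂y') − ∂L/∂y = 0 reduces to
    y'' = 0.
Its general solution is
    y(x) = A x + B,
with A, B fixed by the endpoint conditions.
Applying the endpoint conditions y(-1) = -6 and y(5) = 3: solve A·-1 + B = -6 and A·5 + B = 3. Subtracting gives A(5 − -1) = 3 − -6, so A = 3/2, and B = -6 − A·-1 = -9/2. Therefore
    y(x) = (3/2) x - 9/2.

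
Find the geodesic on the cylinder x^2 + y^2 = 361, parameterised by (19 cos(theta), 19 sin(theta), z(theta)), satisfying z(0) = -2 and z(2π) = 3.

Parameterise the cylinder of radius R = 19 as
    r(θ) = (19 cos θ, 19 sin θ, z(θ)).
The arc-length element is
    ds = sqrt(361 + (dz/dθ)^2) dθ,
so the Lagrangian is L = sqrt(361 + z'^2).
L depends on z' only, not on z or θ, so ∂L/∂z = 0 and
    ∂L/∂z' = z' / sqrt(361 + z'^2).
The Euler-Lagrange equation gives
    d/dθ( z' / sqrt(361 + z'^2) ) = 0,
so z' is constant. Integrating once:
    z(θ) = a θ + b,
a helix on the cylinder (a straight line when the cylinder is unrolled). The constants a, b are determined by the endpoint conditions.
With endpoint conditions z(0) = -2 and z(2π) = 3: from z(0) = b we get b = -2, and a·2π + -2 = 3 gives a = 5/(2π), so
    z(θ) = (5/(2π)) θ − 2.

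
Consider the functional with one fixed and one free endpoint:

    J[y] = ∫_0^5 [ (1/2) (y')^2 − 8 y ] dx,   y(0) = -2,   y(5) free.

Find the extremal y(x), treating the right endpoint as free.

The Lagrangian L = (1/2) (y')^2 − 8 y gives
    ∂L/∂y = −8,   ∂L/∂y' = y'.
Euler-Lagrange: d/dx(y') − (−8) = 0, i.e. y'' + 8 = 0, so
    y(x) = −(8/2) x^2 + C1 x + C2.
Fixed left endpoint y(0) = -2 ⇒ C2 = -2.
The right endpoint x = 5 is free, so the natural (transversality) condition is ∂L/∂y' |_{x=5} = 0, i.e. y'(5) = 0.
Compute y'(x) = −8 x + C1, so y'(5) = −40 + C1 = 0 ⇒ C1 = 40.
Therefore the extremal is
    y(x) = −4 x^2 + 40 x − 2.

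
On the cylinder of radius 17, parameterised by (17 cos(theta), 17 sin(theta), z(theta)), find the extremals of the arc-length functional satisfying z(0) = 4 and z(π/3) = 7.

Parameterise the cylinder of radius R = 17 as
    r(θ) = (17 cos θ, 17 sin θ, z(θ)).
The arc-length element is
    ds = sqrt(289 + (dz/dθ)^2) dθ,
so the Lagrangian is L = sqrt(289 + z'^2).
L depends on z' only, not on z or θ, so ∂L/∂z = 0 and
    ∂L/∂z' = z' / sqrt(289 + z'^2).
The Euler-Lagrange equation gives
    d/dθ( z' / sqrt(289 + z'^2) ) = 0,
so z' is constant. Integrating once:
    z(θ) = a θ + b,
a helix on the cylinder (a straight line when the cylinder is unrolled). The constants a, b are determined by the endpoint conditions.
With endpoint conditions z(0) = 4 and z(π/3) = 7: from z(0) = b we get b = 4, and a·π/3 + 4 = 7 gives a = 9/π, so
    z(θ) = (9/π) θ + 4.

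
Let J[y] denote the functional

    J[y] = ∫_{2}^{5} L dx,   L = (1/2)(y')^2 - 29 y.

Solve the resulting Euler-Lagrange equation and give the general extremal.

The Lagrangian is L = (1/2)(y')^2 - 29 y.
∂L/∂y = -29.
∂L/∂y' = y'.
The Euler-Lagrange equation d/dx(∂L/∂y') − ∂L/∂y = 0 becomes:
    y'' + 29 = 0
General solution: y(x) = -(29/2) x^2 + A x + B, where A and B are arbitrary constants fixed by the endpoint conditions.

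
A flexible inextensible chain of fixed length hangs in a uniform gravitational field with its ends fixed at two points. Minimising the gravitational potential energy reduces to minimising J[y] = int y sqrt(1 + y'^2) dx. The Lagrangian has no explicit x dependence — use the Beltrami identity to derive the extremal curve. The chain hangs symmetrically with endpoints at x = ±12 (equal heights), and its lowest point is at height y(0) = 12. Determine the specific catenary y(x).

The Lagrangian L(y, y') = y sqrt(1 + y'^2) has no explicit x dependence, so the Beltrami identity applies:
    L − y' ∂L/∂y' = C.
Compute ∂L/∂y' = y · y' / sqrt(1 + y'^2). Then
    L − y' ∂L/∂y'
    = y sqrt(1 + y'^2) − y · y'^2 / sqrt(1 + y'^2)
    = y (1 + y'^2 − y'^2) / sqrt(1 + y'^2)
    = y / sqrt(1 + y'^2) = C.
Squaring gives y^2 = C^2 (1 + y'^2), i.e.
    y'^2 = y^2 / C^2 − 1.
Separating variables,
    dy / sqrt(y^2 − C^2) = dx / C,
and integrating gives arccosh(y / C) = (x − a)/C, so
    y(x) = C cosh((x − a)/C),
the catenary. The constants C and a are fixed by the two endpoint conditions (and, for the hanging-chain problem, the length constraint selects C).
Now fit the given data. The endpoints x = ±12 are symmetric at equal height, so the catenary is even about its minimum: a = 0 and y(x) = C cosh(x/C). The lowest point is y(0) = C cosh(0) = C, and we are told y(0) = 12, so C = 12. Therefore
    y(x) = 12 cosh(x/12),
and at the endpoints
    y(±12) = 12 cosh(12/12).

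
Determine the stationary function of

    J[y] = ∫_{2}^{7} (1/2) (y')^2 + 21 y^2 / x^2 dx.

The Lagrangian is L = (1/2) (y')^2 + 21 y^2 / x^2.
Compute ∂L/∂y = 42y/x^2, ∂L/∂y' = y'.
The Euler-Lagrange equation d/dx(∂L/∂y') − ∂L/∂y = 0 reduces to
    y'' − 42/x^2 · y = 0  (x > 0).
Its general solution is
    y(x) = A x^7 + B x^(-6),
with A, B fixed by the endpoint conditions.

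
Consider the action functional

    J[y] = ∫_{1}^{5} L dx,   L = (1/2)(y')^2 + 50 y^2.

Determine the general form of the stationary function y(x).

The Lagrangian is L = (1/2)(y')^2 + 50 y^2.
∂L/∂y = 100y.
∂L/∂y' = y'.
The Euler-Lagrange equation d/dx(∂L/∂y') − ∂L/∂y = 0 becomes:
    y'' - 100 y = 0
General solution: y(x) = A e^(10x) + B e^(-10x), where A and B are arbitrary constants fixed by the endpoint conditions.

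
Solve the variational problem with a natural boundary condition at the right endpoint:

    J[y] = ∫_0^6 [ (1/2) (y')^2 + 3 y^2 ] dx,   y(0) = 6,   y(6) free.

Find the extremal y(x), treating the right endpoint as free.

The Lagrangian L = (1/2) (y')^2 + 3 y^2 gives
    ∂L/∂y = 6 y,   ∂L/∂y' = y'.
Euler-Lagrange: y'' − 6 y = 0.
With k = sqrt(6), the general solution is
    y(x) = A cosh(sqrt(6) x) + B sinh(sqrt(6) x).
Fixed left endpoint y(0) = 6 ⇒ A = 6.
The right endpoint x = 6 is free, so the natural (transversality) condition is ∂L/∂y' |_{x=6} = 0, i.e. y'(6) = 0.
Compute y'(x) = A k sinh(k x) + B k cosh(k x), so
    y'(6) = A k sinh(k·6) + B k cosh(k·6) = 0
    ⇒ B = −A tanh(k·6) = − 6 tanh(sqrt(6)·6).
Therefore the extremal is
    y(x) = 6 cosh(sqrt(6) x) − 6 tanh(sqrt(6)·6) sinh(sqrt(6) x).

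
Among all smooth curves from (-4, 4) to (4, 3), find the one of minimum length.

Arc-length functional: J[y] = ∫ sqrt(1 + (y')^2) dx.
Lagrangian L = sqrt(1 + (y')^2) has no explicit y dependence, so ∂L/∂y = 0 and the Euler-Lagrange equation gives
    d/dx( y' / sqrt(1 + (y')^2) ) = 0  ⇒  y' / sqrt(1 + (y')^2) = const.
Hence y' is constant, so y(x) is affine.
Fitting the endpoints (-4, 4) and (4, 3):
    slope m = (3 − 4) / (4 − (-4)) = -1/8,
    intercept c = 4 − m·(-4) = 7/2.
Extremal: y(x) = (-1/8) x + 7/2.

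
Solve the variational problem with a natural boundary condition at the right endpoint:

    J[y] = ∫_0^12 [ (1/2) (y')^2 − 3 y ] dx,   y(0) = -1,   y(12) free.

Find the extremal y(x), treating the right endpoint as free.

The Lagrangian L = (1/2) (y')^2 − 3 y gives
    ∂L/∂y = −3,   ∂L/∂y' = y'.
Euler-Lagrange: d/dx(y') − (−3) = 0, i.e. y'' + 3 = 0, so
    y(x) = −(3/2) x^2 + C1 x + C2.
Fixed left endpoint y(0) = -1 ⇒ C2 = -1.
The right endpoint x = 12 is free, so the natural (transversality) condition is ∂L/∂y' |_{x=12} = 0, i.e. y'(12) = 0.
Compute y'(x) = −3 x + C1, so y'(12) = −36 + C1 = 0 ⇒ C1 = 36.
Therefore the extremal is
    y(x) = −(3/2) x^2 + 36 x − 1.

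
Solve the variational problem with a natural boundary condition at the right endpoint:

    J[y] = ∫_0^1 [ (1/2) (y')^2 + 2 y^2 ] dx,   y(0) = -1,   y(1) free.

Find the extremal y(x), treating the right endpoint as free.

The Lagrangian L = (1/2) (y')^2 + 2 y^2 gives
    ∂L/∂y = 4 y,   ∂L/∂y' = y'.
Euler-Lagrange: y'' − 4 y = 0.
With k = 2, the general solution is
    y(x) = A cosh(2 x) + B sinh(2 x).
Fixed left endpoint y(0) = -1 ⇒ A = -1.
The right endpoint x = 1 is free, so the natural (transversality) condition is ∂L/∂y' |_{x=1} = 0, i.e. y'(1) = 0.
Compute y'(x) = A k sinh(k x) + B k cosh(k x), so
    y'(1) = A k sinh(k·1) + B k cosh(k·1) = 0
    ⇒ B = −A tanh(k·1) = tanh(2·1).
Therefore the extremal is
    y(x) = −cosh(2 x) + tanh(2·1) sinh(2 x).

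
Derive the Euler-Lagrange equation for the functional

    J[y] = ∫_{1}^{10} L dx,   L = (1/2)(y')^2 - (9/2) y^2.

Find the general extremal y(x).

The Lagrangian is L = (1/2)(y')^2 - (9/2) y^2.
∂L/∂y = -9y.
∂L/∂y' = y'.
The Euler-Lagrange equation d/dx(∂L/∂y') − ∂L/∂y = 0 becomes:
    y'' + 9 y = 0
General solution: y(x) = A sin(3x) + B cos(3x), where A and B are arbitrary constants fixed by the endpoint conditions.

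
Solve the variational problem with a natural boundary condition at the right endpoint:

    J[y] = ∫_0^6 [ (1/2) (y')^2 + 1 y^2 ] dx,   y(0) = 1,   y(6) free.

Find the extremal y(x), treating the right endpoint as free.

The Lagrangian L = (1/2) (y')^2 + 1 y^2 gives
    ∂L/∂y = 2 y,   ∂L/∂y' = y'.
Euler-Lagrange: y'' − 2 y = 0.
With k = sqrt(2), the general solution is
    y(x) = A cosh(sqrt(2) x) + B sinh(sqrt(2) x).
Fixed left endpoint y(0) = 1 ⇒ A = 1.
The right endpoint x = 6 is free, so the natural (transversality) condition is ∂L/∂y' |_{x=6} = 0, i.e. y'(6) = 0.
Compute y'(x) = A k sinh(k x) + B k cosh(k x), so
    y'(6) = A k sinh(k·6) + B k cosh(k·6) = 0
    ⇒ B = −A tanh(k·6) = − tanh(sqrt(2)·6).
Therefore the extremal is
    y(x) = cosh(sqrt(2) x) − tanh(sqrt(2)·6) sinh(sqrt(2) x).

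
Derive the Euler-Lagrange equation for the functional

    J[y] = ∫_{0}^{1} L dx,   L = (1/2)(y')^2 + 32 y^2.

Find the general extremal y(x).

The Lagrangian is L = (1/2)(y')^2 + 32 y^2.
∂L/∂y = 64y.
∂L/∂y' = y'.
The Euler-Lagrange equation d/dx(∂L/∂y') − ∂L/∂y = 0 becomes:
    y'' - 64 y = 0
General solution: y(x) = A e^(8x) + B e^(-8x), where A and B are arbitrary constants fixed by the endpoint conditions.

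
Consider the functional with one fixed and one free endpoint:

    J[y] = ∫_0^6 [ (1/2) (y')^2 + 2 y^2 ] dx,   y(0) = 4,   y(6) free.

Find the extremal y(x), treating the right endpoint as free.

The Lagrangian L = (1/2) (y')^2 + 2 y^2 gives
    ∂L/∂y = 4 y,   ∂L/∂y' = y'.
Euler-Lagrange: y'' − 4 y = 0.
With k = 2, the general solution is
    y(x) = A cosh(2 x) + B sinh(2 x).
Fixed left endpoint y(0) = 4 ⇒ A = 4.
The right endpoint x = 6 is free, so the natural (transversality) condition is ∂L/∂y' |_{x=6} = 0, i.e. y'(6) = 0.
Compute y'(x) = A k sinh(k x) + B k cosh(k x), so
    y'(6) = A k sinh(k·6) + B k cosh(k·6) = 0
    ⇒ B = −A tanh(k·6) = − 4 tanh(2·6).
Therefore the extremal is
    y(x) = 4 cosh(2 x) − 4 tanh(2·6) sinh(2 x).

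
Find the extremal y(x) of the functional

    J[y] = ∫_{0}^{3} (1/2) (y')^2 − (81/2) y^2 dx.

The Lagrangian is L = (1/2) (y')^2 − (81/2) y^2.
Compute ∂L/∂y = -81y, ∂L/∂y' = y'.
The Euler-Lagrange equation d/dx(∂L/∂y') − ∂L/∂y = 0 reduces to
    y'' + 81 y = 0.
Its general solution is
    y(x) = A sin(9x) + B cos(9x),
with A, B fixed by the endpoint conditions.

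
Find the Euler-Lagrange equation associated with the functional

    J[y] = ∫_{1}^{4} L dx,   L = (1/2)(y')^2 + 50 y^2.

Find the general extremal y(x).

The Lagrangian is L = (1/2)(y')^2 + 50 y^2.
∂L/∂y = 100y.
∂L/∂y' = y'.
The Euler-Lagrange equation d/dx(∂L/∂y') − ∂L/∂y = 0 becomes:
    y'' - 100 y = 0
General solution: y(x) = A e^(10x) + B e^(-10x), where A and B are arbitrary constants fixed by the endpoint conditions.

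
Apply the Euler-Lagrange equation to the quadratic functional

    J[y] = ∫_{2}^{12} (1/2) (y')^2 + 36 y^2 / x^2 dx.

The Lagrangian is L = (1/2) (y')^2 + 36 y^2 / x^2.
Compute ∂L/∂y = 72y/x^2, ∂L/∂y' = y'.
The Euler-Lagrange equation d/dx(∂L/∂y') − ∂L/∂y = 0 reduces to
    y'' − 72/x^2 · y = 0  (x > 0).
Its general solution is
    y(x) = A x^9 + B x^(-8),
with A, B fixed by the endpoint conditions.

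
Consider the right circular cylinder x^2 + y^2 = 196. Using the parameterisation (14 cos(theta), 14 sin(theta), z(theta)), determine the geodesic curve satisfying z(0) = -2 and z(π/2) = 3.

Parameterise the cylinder of radius R = 14 as
    r(θ) = (14 cos θ, 14 sin θ, z(θ)).
The arc-length element is
    ds = sqrt(196 + (dz/dθ)^2) dθ,
so the Lagrangian is L = sqrt(196 + z'^2).
L depends on z' only, not on z or θ, so ∂L/∂z = 0 and
    ∂L/∂z' = z' / sqrt(196 + z'^2).
The Euler-Lagrange equation gives
    d/dθ( z' / sqrt(196 + z'^2) ) = 0,
so z' is constant. Integrating once:
    z(θ) = a θ + b,
a helix on the cylinder (a straight line when the cylinder is unrolled). The constants a, b are determined by the endpoint conditions.
With endpoint conditions z(0) = -2 and z(π/2) = 3: from z(0) = b we get b = -2, and a·π/2 + -2 = 3 gives a = 10/π, so
    z(θ) = (10/π) θ − 2.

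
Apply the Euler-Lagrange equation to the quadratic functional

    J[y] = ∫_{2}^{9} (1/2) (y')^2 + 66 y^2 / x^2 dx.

The Lagrangian is L = (1/2) (y')^2 + 66 y^2 / x^2.
Compute ∂L/∂y = 132y/x^2, ∂L/∂y' = y'.
The Euler-Lagrange equation d/dx(∂L/∂y') − ∂L/∂y = 0 reduces to
    y'' − 132/x^2 · y = 0  (x > 0).
Its general solution is
    y(x) = A x^12 + B x^(-11),
with A, B fixed by the endpoint conditions.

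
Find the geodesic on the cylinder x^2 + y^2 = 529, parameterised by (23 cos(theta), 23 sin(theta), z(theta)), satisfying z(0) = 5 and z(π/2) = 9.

Parameterise the cylinder of radius R = 23 as
    r(θ) = (23 cos θ, 23 sin θ, z(θ)).
The arc-length element is
    ds = sqrt(529 + (dz/dθ)^2) dθ,
so the Lagrangian is L = sqrt(529 + z'^2).
L depends on z' only, not on z or θ, so ∂L/∂z = 0 and
    ∂L/∂z' = z' / sqrt(529 + z'^2).
The Euler-Lagrange equation gives
    d/dθ( z' / sqrt(529 + z'^2) ) = 0,
so z' is constant. Integrating once:
    z(θ) = a θ + b,
a helix on the cylinder (a straight line when the cylinder is unrolled). The constants a, b are determined by the endpoint conditions.
With endpoint conditions z(0) = 5 and z(π/2) = 9: from z(0) = b we get b = 5, and a·π/2 + 5 = 9 gives a = 8/π, so
    z(θ) = (8/π) θ + 5.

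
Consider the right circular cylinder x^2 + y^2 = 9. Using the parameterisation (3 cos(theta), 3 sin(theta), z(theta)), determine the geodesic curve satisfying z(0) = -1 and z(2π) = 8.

Parameterise the cylinder of radius R = 3 as
    r(θ) = (3 cos θ, 3 sin θ, z(θ)).
The arc-length element is
    ds = sqrt(9 + (dz/dθ)^2) dθ,
so the Lagrangian is L = sqrt(9 + z'^2).
L depends on z' only, not on z or θ, so ∂L/∂z = 0 and
    ∂L/∂z' = z' / sqrt(9 + z'^2).
The Euler-Lagrange equation gives
    d/dθ( z' / sqrt(9 + z'^2) ) = 0,
so z' is constant. Integrating once:
    z(θ) = a θ + b,
a helix on the cylinder (a straight line when the cylinder is unrolled). The constants a, b are determined by the endpoint conditions.
With endpoint conditions z(0) = -1 and z(2π) = 8: from z(0) = b we get b = -1, and a·2π + -1 = 8 gives a = 9/(2π), so
    z(θ) = (9/(2π)) θ − 1.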